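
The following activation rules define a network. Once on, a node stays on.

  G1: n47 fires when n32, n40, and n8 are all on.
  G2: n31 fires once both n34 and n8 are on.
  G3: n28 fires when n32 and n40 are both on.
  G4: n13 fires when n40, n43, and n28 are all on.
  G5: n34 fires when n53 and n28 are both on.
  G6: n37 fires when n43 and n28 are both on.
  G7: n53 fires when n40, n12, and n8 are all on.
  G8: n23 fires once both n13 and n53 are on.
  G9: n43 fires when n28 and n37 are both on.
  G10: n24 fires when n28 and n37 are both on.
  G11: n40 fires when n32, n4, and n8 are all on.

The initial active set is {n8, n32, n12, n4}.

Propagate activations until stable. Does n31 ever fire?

Yes

G11: n32, n4, and n8 on → n40 on.
n40, n12, and n8 are on, so n53 fires (G7).
G3: n32 and n40 on → n28 on.
G5: n53 and n28 on → n34 on.
n34 and n8 are on, so n31 fires (G2).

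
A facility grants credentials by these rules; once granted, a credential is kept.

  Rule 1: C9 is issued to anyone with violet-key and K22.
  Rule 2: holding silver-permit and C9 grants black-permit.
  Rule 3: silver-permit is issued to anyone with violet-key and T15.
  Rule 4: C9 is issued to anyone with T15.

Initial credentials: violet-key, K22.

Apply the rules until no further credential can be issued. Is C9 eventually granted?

Holding violet-key and K22 grants C9 (Rule 1).

Yes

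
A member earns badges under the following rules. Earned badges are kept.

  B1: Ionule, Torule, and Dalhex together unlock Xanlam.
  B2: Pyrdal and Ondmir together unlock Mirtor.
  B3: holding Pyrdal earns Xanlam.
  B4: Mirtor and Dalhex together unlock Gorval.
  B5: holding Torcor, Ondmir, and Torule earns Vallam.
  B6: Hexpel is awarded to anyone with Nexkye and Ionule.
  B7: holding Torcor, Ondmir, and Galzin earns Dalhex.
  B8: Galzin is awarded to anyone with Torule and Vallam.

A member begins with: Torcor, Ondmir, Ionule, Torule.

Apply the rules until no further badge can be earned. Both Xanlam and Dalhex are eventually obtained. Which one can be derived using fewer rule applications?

Dalhex

Dalhex: With Torcor, Ondmir, and Torule, Vallam is earned (B5). With Torule and Vallam, Galzin is earned (B8). With Torcor, Ondmir, and Galzin, Dalhex is earned (B7). [3 rule applications]
Xanlam: With Torcor, Ondmir, and Torule, Vallam is earned (B5). With Torule and Vallam, Galzin is earned (B8). With Torcor, Ondmir, and Galzin, Dalhex is earned (B7). With Ionule, Torule, and Dalhex, Xanlam is earned (B1). [4 rule applications]
Dalhex needs fewer.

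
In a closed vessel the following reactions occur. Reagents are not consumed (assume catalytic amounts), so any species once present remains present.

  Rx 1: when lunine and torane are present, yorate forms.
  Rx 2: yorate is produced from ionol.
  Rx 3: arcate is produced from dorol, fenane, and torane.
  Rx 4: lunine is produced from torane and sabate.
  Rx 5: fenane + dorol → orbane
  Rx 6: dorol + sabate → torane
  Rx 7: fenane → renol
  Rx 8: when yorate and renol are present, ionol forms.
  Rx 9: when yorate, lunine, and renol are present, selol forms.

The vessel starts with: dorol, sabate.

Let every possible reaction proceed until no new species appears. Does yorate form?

Yes

dorol and sabate present → torane forms (Rx 6).
torane and sabate present → lunine forms (Rx 4).
lunine and torane present → yorate forms (Rx 1).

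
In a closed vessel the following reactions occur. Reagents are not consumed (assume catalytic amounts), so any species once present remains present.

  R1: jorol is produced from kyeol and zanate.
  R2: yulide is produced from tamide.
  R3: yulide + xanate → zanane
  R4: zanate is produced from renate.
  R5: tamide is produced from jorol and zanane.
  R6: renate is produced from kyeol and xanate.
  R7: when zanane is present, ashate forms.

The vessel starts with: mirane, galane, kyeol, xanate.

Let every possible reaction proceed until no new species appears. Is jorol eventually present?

Yes

kyeol and xanate present → renate forms (R6).
renate present → zanate forms (R4).
kyeol and zanate present → jorol forms (R1).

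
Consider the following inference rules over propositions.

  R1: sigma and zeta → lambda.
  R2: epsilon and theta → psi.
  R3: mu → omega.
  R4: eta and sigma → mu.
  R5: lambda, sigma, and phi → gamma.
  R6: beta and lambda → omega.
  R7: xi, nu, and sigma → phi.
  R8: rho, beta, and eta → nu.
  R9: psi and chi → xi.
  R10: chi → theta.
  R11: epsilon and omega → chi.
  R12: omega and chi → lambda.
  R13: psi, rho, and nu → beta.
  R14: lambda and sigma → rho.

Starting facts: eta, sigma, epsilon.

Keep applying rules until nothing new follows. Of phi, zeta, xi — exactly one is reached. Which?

eta and sigma hold, so mu follows (R4).
From mu, R3 gives omega.
epsilon and omega hold, so chi follows (R11).
From chi, R10 gives theta.
epsilon and theta hold, so psi follows (R2).
From psi and chi, R9 gives xi.
No rule produces zeta, and it is not given. phi would need xi, nu, and sigma (R7), but nu is never established.

xi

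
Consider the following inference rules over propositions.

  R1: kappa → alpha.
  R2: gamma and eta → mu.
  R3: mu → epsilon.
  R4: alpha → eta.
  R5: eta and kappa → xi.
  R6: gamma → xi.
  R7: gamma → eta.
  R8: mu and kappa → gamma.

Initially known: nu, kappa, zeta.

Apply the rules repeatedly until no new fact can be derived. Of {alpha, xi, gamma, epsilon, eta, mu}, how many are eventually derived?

kappa holds, so alpha follows (R1).
From alpha, R4 gives eta.
eta and kappa hold, so xi follows (R5).
alpha: reached.
xi: reached.
gamma would need mu and kappa (R8), but mu is never established.
epsilon would need mu (R3), but mu is never established.
eta: reached.
mu would need gamma and eta (R2), but gamma is never established.
Reached: alpha, xi, and eta — 3 of the 6.

3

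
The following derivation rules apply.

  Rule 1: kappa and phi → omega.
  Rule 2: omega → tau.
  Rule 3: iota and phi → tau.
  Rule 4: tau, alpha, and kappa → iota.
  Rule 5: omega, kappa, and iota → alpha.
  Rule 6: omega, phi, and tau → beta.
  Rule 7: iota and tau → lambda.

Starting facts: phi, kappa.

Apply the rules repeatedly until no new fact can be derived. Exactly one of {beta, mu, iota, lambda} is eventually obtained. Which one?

From kappa and phi, Rule 1 gives omega.
From omega, Rule 2 gives tau.
omega, phi, and tau hold, so beta follows (Rule 6).
lambda would need iota and tau (Rule 7), but iota is never established. iota would need tau, alpha, and kappa (Rule 4), but alpha is never established. No rule produces mu, and it is not given.

beta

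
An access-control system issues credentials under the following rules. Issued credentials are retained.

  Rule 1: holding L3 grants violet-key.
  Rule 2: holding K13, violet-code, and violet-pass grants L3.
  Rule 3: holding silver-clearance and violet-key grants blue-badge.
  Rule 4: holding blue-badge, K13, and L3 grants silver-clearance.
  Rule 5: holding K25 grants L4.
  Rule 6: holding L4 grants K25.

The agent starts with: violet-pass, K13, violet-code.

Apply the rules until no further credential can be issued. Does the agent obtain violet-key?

Holding K13, violet-code, and violet-pass grants L3 (Rule 2).
Holding L3 grants violet-key (Rule 1).

Yes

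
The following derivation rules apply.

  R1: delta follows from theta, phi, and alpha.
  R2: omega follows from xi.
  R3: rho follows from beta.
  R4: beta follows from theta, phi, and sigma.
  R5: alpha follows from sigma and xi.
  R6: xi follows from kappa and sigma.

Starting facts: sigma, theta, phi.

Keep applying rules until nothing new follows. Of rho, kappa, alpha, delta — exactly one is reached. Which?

theta, phi, and sigma hold, so beta follows (R4).
From beta, R3 gives rho.
No rule produces kappa, and it is not given. alpha would need sigma and xi (R5), but xi is never established. delta would need theta, phi, and alpha (R1), but alpha is never established.

rho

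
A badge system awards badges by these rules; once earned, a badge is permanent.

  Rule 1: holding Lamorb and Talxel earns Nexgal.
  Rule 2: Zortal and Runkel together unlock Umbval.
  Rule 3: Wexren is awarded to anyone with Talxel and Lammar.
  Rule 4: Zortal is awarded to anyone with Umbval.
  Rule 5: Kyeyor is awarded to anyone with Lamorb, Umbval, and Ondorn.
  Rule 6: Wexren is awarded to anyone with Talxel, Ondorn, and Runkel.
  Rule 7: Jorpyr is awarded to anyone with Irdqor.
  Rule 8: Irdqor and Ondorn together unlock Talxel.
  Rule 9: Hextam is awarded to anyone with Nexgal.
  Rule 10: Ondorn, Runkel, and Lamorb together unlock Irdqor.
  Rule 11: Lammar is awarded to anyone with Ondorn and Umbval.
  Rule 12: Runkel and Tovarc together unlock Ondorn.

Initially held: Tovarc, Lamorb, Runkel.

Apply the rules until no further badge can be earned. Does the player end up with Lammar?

No

Lammar would need Ondorn and Umbval (Rule 11), but Umbval is never earned.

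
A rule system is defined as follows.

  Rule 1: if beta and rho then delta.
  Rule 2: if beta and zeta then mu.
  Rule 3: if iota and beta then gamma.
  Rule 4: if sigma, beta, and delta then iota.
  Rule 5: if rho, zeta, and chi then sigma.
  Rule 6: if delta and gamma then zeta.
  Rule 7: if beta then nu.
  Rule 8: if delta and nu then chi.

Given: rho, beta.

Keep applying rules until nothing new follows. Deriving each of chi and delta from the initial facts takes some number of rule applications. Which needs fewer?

delta

delta: beta and rho hold, so delta follows (Rule 1). [1 rule application]
chi: From beta and rho, Rule 1 gives delta. From beta, Rule 7 gives nu. From delta and nu, Rule 8 gives chi. [3 rule applications]
delta needs fewer.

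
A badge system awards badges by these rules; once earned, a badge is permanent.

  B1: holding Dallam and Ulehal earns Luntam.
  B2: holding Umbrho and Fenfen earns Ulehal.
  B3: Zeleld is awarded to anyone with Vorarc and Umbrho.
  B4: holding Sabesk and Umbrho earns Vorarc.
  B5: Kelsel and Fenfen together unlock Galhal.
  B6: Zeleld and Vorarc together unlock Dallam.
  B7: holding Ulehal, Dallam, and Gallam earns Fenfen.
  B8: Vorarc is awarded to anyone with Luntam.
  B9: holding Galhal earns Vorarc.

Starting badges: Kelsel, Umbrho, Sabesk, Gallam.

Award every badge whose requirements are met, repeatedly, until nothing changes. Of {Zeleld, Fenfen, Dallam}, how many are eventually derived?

2

With Sabesk and Umbrho, Vorarc is earned (B4).
With Vorarc and Umbrho, Zeleld is earned (B3).
With Zeleld and Vorarc, Dallam is earned (B6).
Zeleld: reached.
Fenfen would need Ulehal, Dallam, and Gallam (B7), but Ulehal is never earned.
Dallam: reached.
Reached: Zeleld and Dallam — 2 of the 3.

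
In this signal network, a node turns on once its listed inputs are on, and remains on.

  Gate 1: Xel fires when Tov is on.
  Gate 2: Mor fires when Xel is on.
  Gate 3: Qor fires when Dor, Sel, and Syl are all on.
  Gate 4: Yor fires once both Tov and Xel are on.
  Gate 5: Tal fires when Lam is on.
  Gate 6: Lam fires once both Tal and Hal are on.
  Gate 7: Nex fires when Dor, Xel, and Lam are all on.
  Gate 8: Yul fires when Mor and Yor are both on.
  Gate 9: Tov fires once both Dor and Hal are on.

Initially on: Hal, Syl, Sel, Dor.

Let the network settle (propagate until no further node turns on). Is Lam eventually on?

No

Lam would need Tal and Hal (Gate 6), but Tal never turns on.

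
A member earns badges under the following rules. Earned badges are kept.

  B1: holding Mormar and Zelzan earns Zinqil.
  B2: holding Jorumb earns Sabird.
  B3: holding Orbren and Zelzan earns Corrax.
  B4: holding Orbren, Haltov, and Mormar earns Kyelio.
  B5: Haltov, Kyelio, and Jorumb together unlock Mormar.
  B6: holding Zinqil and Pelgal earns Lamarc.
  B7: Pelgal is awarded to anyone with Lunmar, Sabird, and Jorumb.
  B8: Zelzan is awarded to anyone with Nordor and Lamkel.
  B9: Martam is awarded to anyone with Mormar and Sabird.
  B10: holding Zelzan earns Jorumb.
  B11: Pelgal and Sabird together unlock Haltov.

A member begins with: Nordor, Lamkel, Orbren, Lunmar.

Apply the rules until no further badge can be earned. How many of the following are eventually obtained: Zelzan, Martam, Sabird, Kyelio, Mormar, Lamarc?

2

With Nordor and Lamkel, Zelzan is earned (B8).
With Zelzan, Jorumb is earned (B10).
With Jorumb, Sabird is earned (B2).
Zelzan: reached.
Martam would need Mormar and Sabird (B9), but Mormar is never earned.
Sabird: reached.
Kyelio would need Orbren, Haltov, and Mormar (B4), but Mormar is never earned.
Mormar would need Haltov, Kyelio, and Jorumb (B5), but Kyelio is never earned.
Lamarc would need Zinqil and Pelgal (B6), but Zinqil is never earned.
Reached: Zelzan and Sabird — 2 of the 6.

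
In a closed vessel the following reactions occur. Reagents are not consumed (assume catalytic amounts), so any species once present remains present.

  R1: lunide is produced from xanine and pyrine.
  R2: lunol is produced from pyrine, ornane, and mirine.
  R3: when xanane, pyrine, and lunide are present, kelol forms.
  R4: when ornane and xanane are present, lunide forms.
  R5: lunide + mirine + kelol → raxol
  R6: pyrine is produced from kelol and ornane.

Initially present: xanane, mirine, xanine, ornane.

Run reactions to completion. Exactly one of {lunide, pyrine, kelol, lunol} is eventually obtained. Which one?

lunide

ornane and xanane present → lunide forms (R4).
kelol would need xanane, pyrine, and lunide (R3), but pyrine never forms. pyrine would need kelol and ornane (R6), but kelol never forms. lunol would need pyrine, ornane, and mirine (R2), but pyrine never forms.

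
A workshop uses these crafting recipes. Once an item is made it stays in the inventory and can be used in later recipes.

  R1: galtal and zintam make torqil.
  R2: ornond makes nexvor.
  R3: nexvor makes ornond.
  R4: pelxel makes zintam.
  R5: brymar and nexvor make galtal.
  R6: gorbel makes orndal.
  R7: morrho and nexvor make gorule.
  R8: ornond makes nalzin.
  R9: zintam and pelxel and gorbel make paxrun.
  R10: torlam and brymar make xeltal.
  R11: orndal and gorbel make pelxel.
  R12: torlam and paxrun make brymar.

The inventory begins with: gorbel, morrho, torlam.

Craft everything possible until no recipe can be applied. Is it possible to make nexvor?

No

nexvor would need ornond (R2), but ornond is never obtained.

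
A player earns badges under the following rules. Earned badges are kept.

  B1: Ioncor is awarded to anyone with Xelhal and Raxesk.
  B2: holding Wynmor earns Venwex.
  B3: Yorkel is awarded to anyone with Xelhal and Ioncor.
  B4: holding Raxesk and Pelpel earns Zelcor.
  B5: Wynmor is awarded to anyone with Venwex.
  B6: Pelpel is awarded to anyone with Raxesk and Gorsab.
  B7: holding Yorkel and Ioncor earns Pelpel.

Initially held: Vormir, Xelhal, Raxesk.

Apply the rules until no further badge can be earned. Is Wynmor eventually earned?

Wynmor would need Venwex (B5), but Venwex is never earned.

No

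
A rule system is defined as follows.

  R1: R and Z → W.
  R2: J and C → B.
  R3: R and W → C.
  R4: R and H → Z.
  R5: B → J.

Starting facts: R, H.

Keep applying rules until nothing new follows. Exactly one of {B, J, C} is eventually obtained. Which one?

From R and H, R4 gives Z.
From R and Z, R1 gives W.
R and W hold, so C follows (R3).
B would need J and C (R2), but J is never established. J would need B (R5), but B is never established.

C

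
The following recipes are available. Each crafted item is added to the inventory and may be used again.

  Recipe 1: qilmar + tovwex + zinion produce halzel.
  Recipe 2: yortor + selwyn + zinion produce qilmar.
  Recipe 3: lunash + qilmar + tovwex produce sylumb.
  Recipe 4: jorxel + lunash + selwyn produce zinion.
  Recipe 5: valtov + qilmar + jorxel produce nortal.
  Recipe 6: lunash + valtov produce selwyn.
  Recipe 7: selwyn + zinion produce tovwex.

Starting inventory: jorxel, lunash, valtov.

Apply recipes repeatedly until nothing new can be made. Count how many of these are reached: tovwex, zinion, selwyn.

Using Recipe 6, lunash and valtov make selwyn.
jorxel + lunash + selwyn → zinion (Recipe 4).
Using Recipe 7, selwyn and zinion make tovwex.
tovwex: reached.
zinion: reached.
selwyn: reached.
All 3 are reached.

3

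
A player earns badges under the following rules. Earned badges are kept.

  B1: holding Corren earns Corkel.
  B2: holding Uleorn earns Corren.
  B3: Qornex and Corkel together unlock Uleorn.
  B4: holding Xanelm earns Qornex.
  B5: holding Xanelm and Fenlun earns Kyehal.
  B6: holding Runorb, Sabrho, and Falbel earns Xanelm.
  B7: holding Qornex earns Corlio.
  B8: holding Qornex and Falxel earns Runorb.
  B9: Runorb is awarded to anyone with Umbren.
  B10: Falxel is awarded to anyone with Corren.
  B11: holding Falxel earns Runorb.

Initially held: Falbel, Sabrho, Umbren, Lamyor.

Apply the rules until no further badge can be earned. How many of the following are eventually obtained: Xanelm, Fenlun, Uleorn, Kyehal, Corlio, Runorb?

3

With Umbren, Runorb is earned (B9).
With Runorb, Sabrho, and Falbel, Xanelm is earned (B6).
With Xanelm, Qornex is earned (B4).
With Qornex, Corlio is earned (B7).
Xanelm: reached.
No rule produces Fenlun, and it is not given.
Uleorn would need Qornex and Corkel (B3), but Corkel is never earned.
Kyehal would need Xanelm and Fenlun (B5), but Fenlun is never earned.
Corlio: reached.
Runorb: reached.
Reached: Xanelm, Corlio, and Runorb — 3 of the 6.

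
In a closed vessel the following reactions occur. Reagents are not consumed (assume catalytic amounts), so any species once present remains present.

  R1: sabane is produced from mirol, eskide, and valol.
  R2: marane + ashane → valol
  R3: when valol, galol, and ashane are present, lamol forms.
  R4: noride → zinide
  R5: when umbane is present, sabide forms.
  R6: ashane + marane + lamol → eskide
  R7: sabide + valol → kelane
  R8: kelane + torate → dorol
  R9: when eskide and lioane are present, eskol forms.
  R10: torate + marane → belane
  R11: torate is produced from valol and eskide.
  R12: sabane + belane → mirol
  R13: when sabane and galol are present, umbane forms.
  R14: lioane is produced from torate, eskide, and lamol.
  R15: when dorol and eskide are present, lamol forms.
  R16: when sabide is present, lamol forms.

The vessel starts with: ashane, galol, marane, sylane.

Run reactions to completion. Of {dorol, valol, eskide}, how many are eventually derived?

2

marane and ashane present → valol forms (R2).
valol, galol, and ashane present → lamol forms (R3).
ashane, marane, and lamol present → eskide forms (R6).
dorol would need kelane and torate (R8), but kelane never forms.
valol: reached.
eskide: reached.
Reached: valol and eskide — 2 of the 3.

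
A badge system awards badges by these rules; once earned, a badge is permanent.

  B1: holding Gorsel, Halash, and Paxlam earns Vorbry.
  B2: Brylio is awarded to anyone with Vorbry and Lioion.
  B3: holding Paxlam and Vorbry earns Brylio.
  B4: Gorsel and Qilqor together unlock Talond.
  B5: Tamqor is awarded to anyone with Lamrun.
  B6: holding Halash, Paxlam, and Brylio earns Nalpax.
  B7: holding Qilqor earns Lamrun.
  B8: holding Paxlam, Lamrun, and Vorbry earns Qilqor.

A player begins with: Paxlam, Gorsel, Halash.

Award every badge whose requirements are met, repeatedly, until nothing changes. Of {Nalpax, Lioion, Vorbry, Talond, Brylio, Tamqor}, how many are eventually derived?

With Gorsel, Halash, and Paxlam, Vorbry is earned (B1).
With Paxlam and Vorbry, Brylio is earned (B3).
With Halash, Paxlam, and Brylio, Nalpax is earned (B6).
Nalpax: reached.
No rule produces Lioion, and it is not given.
Vorbry: reached.
Talond would need Gorsel and Qilqor (B4), but Qilqor is never earned.
Brylio: reached.
Tamqor would need Lamrun (B5), but Lamrun is never earned.
Reached: Nalpax, Vorbry, and Brylio — 3 of the 6.

3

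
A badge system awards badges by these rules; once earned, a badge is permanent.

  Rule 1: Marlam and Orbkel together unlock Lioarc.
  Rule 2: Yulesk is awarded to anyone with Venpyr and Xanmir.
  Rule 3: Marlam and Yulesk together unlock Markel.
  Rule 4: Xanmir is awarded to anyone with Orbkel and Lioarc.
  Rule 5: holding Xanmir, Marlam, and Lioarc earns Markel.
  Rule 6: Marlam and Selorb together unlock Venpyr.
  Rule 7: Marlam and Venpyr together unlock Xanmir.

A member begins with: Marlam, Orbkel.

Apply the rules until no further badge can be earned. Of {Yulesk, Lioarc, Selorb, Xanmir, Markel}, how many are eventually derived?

3

With Marlam and Orbkel, Lioarc is earned (Rule 1).
With Orbkel and Lioarc, Xanmir is earned (Rule 4).
With Xanmir, Marlam, and Lioarc, Markel is earned (Rule 5).
Yulesk would need Venpyr and Xanmir (Rule 2), but Venpyr is never earned.
Lioarc: reached.
No rule produces Selorb, and it is not given.
Xanmir: reached.
Markel: reached.
Reached: Lioarc, Xanmir, and Markel — 3 of the 5.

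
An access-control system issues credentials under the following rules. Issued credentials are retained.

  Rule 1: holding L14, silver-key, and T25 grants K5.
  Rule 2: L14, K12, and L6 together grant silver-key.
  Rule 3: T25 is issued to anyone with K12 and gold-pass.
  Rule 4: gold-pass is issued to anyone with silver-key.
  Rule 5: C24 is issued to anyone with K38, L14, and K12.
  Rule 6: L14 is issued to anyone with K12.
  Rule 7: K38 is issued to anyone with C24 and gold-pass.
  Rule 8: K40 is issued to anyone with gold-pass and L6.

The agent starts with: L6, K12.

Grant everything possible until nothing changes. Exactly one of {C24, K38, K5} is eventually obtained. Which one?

Holding K12 grants L14 (Rule 6).
Holding L14, K12, and L6 grants silver-key (Rule 2).
Holding silver-key grants gold-pass (Rule 4).
Holding K12 and gold-pass grants T25 (Rule 3).
Holding L14, silver-key, and T25 grants K5 (Rule 1).
C24 would need K38, L14, and K12 (Rule 5), but K38 is never granted. K38 would need C24 and gold-pass (Rule 7), but C24 is never granted.

K5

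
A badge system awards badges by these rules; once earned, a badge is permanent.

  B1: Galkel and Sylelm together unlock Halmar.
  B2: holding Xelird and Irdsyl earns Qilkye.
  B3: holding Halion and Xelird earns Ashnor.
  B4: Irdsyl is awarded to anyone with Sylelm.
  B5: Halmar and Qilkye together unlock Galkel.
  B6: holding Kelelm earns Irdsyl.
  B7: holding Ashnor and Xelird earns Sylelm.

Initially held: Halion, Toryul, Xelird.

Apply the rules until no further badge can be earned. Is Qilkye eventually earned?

Yes

With Halion and Xelird, Ashnor is earned (B3).
With Ashnor and Xelird, Sylelm is earned (B7).
With Sylelm, Irdsyl is earned (B4).
With Xelird and Irdsyl, Qilkye is earned (B2).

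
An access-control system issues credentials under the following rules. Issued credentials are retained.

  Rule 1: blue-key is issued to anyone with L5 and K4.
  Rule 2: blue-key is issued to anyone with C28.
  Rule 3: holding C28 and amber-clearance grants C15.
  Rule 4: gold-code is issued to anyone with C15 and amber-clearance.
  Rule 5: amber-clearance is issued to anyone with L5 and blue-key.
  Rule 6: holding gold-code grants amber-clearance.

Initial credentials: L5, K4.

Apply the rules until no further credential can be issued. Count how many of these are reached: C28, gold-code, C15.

No rule produces C28, and it is not given.
gold-code would need C15 and amber-clearance (Rule 4), but C15 is never granted.
C15 would need C28 and amber-clearance (Rule 3), but C28 is never granted.
None of the 3 are reached.

0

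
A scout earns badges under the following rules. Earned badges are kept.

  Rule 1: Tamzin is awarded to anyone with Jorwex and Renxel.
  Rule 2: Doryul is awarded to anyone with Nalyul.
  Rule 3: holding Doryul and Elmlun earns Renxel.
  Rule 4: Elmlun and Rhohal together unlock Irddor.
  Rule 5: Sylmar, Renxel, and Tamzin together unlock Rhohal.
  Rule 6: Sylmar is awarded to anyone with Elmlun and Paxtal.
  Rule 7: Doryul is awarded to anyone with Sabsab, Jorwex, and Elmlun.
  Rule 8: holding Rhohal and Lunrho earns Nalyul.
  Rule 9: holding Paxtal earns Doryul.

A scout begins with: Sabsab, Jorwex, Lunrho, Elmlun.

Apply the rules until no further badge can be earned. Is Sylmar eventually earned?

Sylmar would need Elmlun and Paxtal (Rule 6), but Paxtal is never earned.

No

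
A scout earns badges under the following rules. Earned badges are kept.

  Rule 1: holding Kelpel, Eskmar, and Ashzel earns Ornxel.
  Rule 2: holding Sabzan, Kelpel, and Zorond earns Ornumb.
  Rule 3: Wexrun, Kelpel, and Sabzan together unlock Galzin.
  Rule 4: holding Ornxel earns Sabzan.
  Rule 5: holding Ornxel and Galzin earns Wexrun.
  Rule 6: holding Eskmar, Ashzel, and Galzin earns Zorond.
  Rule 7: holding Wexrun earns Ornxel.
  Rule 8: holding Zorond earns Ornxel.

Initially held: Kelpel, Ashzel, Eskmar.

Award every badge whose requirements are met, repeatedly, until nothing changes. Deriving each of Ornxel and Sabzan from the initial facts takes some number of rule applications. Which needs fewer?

Ornxel

Ornxel: With Kelpel, Eskmar, and Ashzel, Ornxel is earned (Rule 1). [1 rule application]
Sabzan: With Kelpel, Eskmar, and Ashzel, Ornxel is earned (Rule 1). With Ornxel, Sabzan is earned (Rule 4). [2 rule applications]
Ornxel needs fewer.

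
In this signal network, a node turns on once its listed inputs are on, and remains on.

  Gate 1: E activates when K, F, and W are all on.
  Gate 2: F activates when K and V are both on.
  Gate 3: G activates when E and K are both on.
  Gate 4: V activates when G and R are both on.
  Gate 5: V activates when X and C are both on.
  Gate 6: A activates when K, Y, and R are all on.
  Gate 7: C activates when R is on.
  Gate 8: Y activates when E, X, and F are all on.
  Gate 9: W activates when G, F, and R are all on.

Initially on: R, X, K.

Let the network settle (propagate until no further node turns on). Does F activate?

Yes

R is on, so C activates (Gate 7).
Gate 5: X and C on → V on.
K and V are on, so F activates (Gate 2).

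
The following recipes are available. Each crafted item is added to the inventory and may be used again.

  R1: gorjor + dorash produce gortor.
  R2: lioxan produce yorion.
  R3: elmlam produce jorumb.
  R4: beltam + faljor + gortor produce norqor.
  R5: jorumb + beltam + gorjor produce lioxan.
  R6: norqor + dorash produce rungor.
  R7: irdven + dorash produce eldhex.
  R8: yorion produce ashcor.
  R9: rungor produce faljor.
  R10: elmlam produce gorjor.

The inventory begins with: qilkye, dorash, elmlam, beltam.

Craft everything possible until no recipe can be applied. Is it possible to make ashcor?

Yes

elmlam → gorjor (R10).
Using R3, elmlam makes jorumb.
jorumb + beltam + gorjor → lioxan (R5).
lioxan → yorion (R2).
yorion → ashcor (R8).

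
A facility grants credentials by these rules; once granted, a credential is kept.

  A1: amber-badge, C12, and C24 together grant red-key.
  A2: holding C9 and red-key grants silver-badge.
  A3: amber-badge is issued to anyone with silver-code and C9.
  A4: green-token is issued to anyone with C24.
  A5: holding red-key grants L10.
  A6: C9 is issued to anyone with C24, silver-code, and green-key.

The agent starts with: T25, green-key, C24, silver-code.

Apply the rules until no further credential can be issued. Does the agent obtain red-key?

No

red-key would need amber-badge, C12, and C24 (A1), but C12 is never granted.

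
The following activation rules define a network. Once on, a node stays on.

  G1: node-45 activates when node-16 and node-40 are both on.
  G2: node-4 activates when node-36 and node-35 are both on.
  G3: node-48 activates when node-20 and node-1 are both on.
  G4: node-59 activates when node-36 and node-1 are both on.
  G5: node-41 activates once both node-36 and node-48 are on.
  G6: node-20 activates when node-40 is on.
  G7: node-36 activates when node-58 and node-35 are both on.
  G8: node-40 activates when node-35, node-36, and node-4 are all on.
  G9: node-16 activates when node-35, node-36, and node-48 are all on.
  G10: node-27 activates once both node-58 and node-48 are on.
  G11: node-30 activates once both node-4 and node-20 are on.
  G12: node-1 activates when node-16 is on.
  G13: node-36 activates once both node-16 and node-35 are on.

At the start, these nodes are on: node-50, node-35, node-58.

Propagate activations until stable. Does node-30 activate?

node-58 and node-35 are on, so node-36 activates (G7).
node-36 and node-35 are on, so node-4 activates (G2).
G8: node-35, node-36, and node-4 on → node-40 on.
G6: node-40 on → node-20 on.
G11: node-4 and node-20 on → node-30 on.

Yes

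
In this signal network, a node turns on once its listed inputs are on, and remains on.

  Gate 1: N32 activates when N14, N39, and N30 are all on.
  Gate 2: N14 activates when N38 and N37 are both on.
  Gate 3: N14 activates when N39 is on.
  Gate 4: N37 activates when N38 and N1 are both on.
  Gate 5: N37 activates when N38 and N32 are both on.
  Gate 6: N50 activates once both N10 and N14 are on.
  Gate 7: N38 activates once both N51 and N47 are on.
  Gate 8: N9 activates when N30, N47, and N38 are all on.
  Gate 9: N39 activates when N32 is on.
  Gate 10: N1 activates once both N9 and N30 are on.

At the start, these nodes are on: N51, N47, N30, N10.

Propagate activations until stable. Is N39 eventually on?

N39 would need N32 (Gate 9), but N32 never turns on.

No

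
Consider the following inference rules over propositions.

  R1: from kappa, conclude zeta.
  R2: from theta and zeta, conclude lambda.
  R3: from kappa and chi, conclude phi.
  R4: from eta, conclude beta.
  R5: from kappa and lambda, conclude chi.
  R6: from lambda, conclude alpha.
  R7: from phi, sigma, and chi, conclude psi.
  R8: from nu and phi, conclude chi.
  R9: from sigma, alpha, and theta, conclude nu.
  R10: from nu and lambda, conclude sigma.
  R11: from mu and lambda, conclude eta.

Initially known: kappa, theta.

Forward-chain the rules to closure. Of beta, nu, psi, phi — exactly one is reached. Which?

phi

kappa holds, so zeta follows (R1).
theta and zeta hold, so lambda follows (R2).
kappa and lambda hold, so chi follows (R5).
From kappa and chi, R3 gives phi.
nu would need sigma, alpha, and theta (R9), but sigma is never established. psi would need phi, sigma, and chi (R7), but sigma is never established. beta would need eta (R4), but eta is never established.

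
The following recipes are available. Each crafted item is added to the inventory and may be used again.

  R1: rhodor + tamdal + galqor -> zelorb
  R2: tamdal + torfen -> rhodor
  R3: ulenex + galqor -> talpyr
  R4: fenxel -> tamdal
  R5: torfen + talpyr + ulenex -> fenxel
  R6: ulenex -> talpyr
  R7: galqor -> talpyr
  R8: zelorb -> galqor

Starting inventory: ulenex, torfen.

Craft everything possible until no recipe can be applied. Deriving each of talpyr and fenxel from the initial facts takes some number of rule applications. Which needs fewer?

talpyr

talpyr: ulenex -> talpyr (R6). [1 rule application]
fenxel: Using R6, ulenex makes talpyr. Using R5, torfen, talpyr, and ulenex make fenxel. [2 rule applications]
talpyr needs fewer.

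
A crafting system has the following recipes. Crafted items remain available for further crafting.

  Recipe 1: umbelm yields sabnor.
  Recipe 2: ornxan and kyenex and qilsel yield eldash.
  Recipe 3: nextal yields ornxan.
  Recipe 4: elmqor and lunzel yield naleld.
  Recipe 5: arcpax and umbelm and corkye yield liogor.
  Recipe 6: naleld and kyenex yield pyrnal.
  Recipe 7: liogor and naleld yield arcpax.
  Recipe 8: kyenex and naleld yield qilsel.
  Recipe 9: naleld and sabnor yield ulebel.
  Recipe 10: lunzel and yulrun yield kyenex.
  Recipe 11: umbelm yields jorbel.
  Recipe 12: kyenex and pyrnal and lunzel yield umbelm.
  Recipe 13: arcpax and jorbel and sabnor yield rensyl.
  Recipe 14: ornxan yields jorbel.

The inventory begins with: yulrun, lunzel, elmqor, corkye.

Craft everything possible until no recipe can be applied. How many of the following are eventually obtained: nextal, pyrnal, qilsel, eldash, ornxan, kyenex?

3

lunzel and yulrun → kyenex (Recipe 10).
Using Recipe 4, elmqor and lunzel make naleld.
naleld and kyenex → pyrnal (Recipe 6).
Using Recipe 8, kyenex and naleld make qilsel.
No rule produces nextal, and it is not given.
pyrnal: reached.
qilsel: reached.
eldash would need ornxan, kyenex, and qilsel (Recipe 2), but ornxan is never obtained.
ornxan would need nextal (Recipe 3), but nextal is never obtained.
kyenex: reached.
Reached: pyrnal, qilsel, and kyenex — 3 of the 6.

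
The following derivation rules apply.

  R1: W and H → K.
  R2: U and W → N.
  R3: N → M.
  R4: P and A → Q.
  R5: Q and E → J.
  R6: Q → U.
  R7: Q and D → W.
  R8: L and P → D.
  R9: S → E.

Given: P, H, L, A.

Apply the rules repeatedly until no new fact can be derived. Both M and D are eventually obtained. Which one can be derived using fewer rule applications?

D

D: From L and P, R8 gives D. [1 rule application]
M: From L and P, R8 gives D. P and A hold, so Q follows (R4). From Q and D, R7 gives W. Q holds, so U follows (R6). U and W hold, so N follows (R2). N holds, so M follows (R3). [6 rule applications]
D needs fewer.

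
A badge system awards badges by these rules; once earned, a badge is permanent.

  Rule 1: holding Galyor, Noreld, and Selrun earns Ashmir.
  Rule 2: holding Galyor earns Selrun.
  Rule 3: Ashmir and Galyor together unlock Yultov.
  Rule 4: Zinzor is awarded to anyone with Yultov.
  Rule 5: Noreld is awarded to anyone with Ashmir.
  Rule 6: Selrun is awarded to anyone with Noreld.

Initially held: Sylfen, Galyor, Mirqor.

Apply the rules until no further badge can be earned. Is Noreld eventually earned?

Noreld would need Ashmir (Rule 5), but Ashmir is never earned.

No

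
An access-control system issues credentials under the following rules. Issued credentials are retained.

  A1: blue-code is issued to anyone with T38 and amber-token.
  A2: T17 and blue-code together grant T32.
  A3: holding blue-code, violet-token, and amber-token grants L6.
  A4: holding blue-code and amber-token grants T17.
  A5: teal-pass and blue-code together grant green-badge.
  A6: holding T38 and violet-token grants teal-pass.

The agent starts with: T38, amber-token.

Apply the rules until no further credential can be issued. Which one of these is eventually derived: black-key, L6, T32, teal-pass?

Holding T38 and amber-token grants blue-code (A1).
Holding blue-code and amber-token grants T17 (A4).
Holding T17 and blue-code grants T32 (A2).
teal-pass would need T38 and violet-token (A6), but violet-token is never granted. L6 would need blue-code, violet-token, and amber-token (A3), but violet-token is never granted. No rule produces black-key, and it is not given.

T32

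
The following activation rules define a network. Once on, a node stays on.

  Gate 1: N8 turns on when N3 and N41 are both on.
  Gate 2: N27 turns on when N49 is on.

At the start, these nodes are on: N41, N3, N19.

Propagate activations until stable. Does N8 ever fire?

Gate 1: N3 and N41 on → N8 on.

Yes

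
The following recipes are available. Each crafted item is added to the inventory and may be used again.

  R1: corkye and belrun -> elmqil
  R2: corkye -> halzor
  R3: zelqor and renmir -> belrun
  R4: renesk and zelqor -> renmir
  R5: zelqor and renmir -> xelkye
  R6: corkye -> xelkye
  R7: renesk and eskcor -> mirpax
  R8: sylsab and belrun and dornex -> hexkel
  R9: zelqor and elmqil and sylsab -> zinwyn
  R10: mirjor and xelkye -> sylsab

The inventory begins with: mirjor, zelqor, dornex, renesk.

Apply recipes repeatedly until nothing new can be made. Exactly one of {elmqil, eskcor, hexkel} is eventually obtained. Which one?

hexkel

Using R4, renesk and zelqor make renmir.
Using R3, zelqor and renmir make belrun.
Using R5, zelqor and renmir make xelkye.
mirjor and xelkye -> sylsab (R10).
sylsab and belrun and dornex -> hexkel (R8).
No rule produces eskcor, and it is not given. elmqil would need corkye and belrun (R1), but corkye is never obtained.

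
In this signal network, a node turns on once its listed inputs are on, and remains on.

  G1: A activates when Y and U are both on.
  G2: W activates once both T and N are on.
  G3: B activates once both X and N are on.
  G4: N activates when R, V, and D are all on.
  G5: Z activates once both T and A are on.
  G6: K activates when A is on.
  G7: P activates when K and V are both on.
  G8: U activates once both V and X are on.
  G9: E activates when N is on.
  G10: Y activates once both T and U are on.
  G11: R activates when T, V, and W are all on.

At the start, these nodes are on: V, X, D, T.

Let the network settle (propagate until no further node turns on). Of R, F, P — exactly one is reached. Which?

P

G8: V and X on → U on.
G10: T and U on → Y on.
Y and U are on, so A activates (G1).
A is on, so K activates (G6).
K and V are on, so P activates (G7).
R would need T, V, and W (G11), but W never turns on. No rule produces F, and it is not given.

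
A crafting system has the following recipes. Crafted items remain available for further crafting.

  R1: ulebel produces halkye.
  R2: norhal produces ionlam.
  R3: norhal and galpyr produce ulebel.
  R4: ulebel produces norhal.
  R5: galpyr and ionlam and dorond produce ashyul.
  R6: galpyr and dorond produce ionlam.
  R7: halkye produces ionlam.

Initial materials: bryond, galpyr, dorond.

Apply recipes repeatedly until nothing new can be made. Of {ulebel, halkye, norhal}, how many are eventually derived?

0

ulebel would need norhal and galpyr (R3), but norhal is never obtained.
halkye would need ulebel (R1), but ulebel is never obtained.
norhal would need ulebel (R4), but ulebel is never obtained.
None of the 3 are reached.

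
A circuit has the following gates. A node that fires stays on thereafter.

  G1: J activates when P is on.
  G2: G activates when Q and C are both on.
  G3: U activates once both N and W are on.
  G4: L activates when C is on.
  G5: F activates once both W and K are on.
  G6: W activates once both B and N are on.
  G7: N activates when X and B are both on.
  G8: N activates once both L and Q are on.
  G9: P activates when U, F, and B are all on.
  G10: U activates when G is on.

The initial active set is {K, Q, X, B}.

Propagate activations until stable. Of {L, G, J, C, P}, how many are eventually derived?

2

G7: X and B on → N on.
B and N are on, so W activates (G6).
G3: N and W on → U on.
G5: W and K on → F on.
G9: U, F, and B on → P on.
G1: P on → J on.
L would need C (G4), but C never turns on.
G would need Q and C (G2), but C never turns on.
J: reached.
No rule produces C, and it is not given.
P: reached.
Reached: J and P — 2 of the 5.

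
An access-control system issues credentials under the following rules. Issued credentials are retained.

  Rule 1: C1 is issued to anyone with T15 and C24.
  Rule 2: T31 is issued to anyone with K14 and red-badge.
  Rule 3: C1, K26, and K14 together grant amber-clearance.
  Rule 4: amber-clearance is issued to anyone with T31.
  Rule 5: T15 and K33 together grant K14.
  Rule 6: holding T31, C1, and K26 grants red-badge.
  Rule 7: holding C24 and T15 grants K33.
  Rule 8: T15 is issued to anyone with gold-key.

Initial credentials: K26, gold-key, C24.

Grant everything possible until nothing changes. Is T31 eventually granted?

T31 would need K14 and red-badge (Rule 2), but red-badge is never granted.

No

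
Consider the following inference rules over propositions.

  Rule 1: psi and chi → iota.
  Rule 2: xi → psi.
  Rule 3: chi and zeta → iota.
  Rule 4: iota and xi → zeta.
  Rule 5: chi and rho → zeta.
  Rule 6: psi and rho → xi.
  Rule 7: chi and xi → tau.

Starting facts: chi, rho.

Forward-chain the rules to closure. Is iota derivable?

From chi and rho, Rule 5 gives zeta.
chi and zeta hold, so iota follows (Rule 3).

Yes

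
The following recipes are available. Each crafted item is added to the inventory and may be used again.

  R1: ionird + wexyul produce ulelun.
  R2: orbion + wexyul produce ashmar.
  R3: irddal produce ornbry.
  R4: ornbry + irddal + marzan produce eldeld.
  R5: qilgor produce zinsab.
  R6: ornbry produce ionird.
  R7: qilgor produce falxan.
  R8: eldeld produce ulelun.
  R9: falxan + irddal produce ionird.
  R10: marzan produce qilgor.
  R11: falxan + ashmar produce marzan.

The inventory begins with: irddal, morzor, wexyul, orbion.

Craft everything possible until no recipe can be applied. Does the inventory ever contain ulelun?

Yes

Using R3, irddal makes ornbry.
ornbry → ionird (R6).
ionird + wexyul → ulelun (R1).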